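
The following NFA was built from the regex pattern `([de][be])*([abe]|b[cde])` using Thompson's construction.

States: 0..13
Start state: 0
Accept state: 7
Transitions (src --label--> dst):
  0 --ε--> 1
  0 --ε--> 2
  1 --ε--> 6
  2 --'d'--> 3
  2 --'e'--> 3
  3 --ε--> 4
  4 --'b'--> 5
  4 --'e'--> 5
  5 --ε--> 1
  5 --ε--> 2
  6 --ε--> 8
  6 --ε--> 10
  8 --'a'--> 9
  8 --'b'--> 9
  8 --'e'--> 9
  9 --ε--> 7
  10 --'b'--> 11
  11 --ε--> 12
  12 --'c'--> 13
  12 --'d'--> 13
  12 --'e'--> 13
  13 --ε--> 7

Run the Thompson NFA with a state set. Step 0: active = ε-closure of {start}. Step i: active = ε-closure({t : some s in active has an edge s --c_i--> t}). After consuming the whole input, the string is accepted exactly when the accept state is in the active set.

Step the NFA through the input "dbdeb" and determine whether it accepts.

S₀ = ε-closure({0}) = {0,1,2,6,8,10}
'd' @ 1: {3,4}
'b' @ 2: {1,2,5,6,8,10}
'd' @ 3: {3,4}
'e' @ 4: {1,2,5,6,8,10}
'b' @ 5: {7,9,11,12}  ✓accept
final: {7,9,11,12}; accept 7 in set

Answer: ACCEPT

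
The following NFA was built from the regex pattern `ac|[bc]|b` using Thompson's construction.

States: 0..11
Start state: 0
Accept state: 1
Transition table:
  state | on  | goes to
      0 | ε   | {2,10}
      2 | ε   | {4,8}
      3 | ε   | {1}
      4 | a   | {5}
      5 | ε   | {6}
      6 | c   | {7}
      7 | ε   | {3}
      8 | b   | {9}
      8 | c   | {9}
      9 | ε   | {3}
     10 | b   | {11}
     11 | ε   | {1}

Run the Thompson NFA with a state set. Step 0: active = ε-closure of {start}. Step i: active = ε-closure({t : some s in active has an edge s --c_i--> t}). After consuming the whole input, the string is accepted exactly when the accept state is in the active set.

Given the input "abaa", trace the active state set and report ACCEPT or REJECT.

start: ε-closure({0}) = {0,2,4,8,10}
'a' @ 1: {5,6}
'b' @ 2: {}  — state set empty
rest 'aa' ignored (set empty)
end set {} — state 1 not in

Answer: REJECT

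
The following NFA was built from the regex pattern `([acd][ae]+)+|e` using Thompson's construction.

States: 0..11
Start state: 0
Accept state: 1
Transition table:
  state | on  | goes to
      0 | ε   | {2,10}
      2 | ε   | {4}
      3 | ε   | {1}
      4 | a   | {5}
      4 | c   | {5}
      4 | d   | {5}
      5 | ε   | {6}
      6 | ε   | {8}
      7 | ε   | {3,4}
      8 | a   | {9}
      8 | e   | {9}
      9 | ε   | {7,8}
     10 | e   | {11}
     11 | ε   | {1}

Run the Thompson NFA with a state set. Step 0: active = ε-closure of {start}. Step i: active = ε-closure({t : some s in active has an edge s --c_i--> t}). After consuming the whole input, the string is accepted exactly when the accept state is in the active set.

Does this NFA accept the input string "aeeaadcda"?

start: ε-closure({0}) = {0,2,4,10}
'a' @ 1: {5,6,8}
'e' @ 2: {1,3,4,7,8,9}  ✓accept
'e' @ 3: {1,3,4,7,8,9}  ✓accept
'a' @ 4: {1,3,4,5,6,7,8,9}  ✓accept
'a' @ 5: {1,3,4,5,6,7,8,9}  ✓accept
'd' @ 6: {5,6,8}
'c' @ 7: {}  — dead — no transitions
rest 'da' ignored (set empty)
final: {}; accept 1 not in set

Answer: REJECT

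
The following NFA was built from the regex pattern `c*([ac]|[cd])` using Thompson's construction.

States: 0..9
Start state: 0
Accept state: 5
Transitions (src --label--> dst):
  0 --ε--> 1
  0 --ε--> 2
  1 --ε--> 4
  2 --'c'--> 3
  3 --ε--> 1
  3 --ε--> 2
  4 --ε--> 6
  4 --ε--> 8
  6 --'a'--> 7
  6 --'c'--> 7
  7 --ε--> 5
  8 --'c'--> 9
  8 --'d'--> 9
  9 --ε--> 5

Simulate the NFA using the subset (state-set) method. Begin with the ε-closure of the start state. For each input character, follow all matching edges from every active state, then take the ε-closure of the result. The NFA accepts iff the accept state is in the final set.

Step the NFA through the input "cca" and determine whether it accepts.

Answer: ACCEPT

Derivation:
S₀ = ε-closure({0}) = {0,1,2,4,6,8}
'c' @ 1: {1,2,3,4,5,6,7,8,9}  ✓accept
'c' @ 2: {1,2,3,4,5,6,7,8,9}  ✓accept
'a' @ 3: {5,7}  ✓accept
final: {5,7}; accept 5 in set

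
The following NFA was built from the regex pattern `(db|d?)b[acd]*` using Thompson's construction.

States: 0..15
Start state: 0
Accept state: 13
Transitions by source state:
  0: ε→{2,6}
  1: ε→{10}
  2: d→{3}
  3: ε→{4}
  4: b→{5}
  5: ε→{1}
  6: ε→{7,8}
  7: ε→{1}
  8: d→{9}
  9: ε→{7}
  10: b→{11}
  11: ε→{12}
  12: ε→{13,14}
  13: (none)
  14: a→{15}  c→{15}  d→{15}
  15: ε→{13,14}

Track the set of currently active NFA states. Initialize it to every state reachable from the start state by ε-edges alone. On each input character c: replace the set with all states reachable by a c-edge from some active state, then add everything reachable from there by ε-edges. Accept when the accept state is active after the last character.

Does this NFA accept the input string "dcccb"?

Answer: REJECT

Derivation:
initial (ε-close {0}): {0,1,2,6,7,8,10}
'd' @ 1: {1,3,4,7,9,10}
'c' @ 2: {}  — no active states
rest 'ccb' ignored (set empty)
final: {}; accept 13 not in set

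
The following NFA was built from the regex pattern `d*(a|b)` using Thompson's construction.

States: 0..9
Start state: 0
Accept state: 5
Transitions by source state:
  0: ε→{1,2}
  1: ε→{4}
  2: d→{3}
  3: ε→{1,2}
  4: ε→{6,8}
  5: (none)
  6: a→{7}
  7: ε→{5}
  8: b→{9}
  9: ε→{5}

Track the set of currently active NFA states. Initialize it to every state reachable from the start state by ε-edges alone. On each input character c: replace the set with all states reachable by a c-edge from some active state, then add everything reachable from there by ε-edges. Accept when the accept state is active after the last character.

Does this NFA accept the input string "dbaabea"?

Answer: REJECT

Trace:
initial (ε-close {0}): {0,1,2,4,6,8}
'd' @ 1: {1,2,3,4,6,8}
'b' @ 2: {5,9}  (accept∈set)
'a' @ 3: {}  — dead — no transitions
rest 'abea' ignored (set empty)
end set {} — state 5 not in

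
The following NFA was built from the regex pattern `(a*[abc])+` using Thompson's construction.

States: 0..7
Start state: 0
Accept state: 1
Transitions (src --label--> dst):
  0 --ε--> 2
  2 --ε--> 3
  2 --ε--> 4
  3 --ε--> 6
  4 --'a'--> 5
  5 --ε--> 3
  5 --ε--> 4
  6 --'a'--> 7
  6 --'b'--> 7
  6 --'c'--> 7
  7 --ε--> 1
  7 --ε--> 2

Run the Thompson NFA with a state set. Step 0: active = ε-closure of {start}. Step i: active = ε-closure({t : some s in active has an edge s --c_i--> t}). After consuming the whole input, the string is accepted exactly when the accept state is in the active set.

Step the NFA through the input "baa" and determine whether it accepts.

S₀ = ε-closure({0}) = {0,2,3,4,6}
'b' @ 1: {1,2,3,4,6,7}  (accept∈set)
'a' @ 2: {1,2,3,4,5,6,7}  (accept∈set)
'a' @ 3: {1,2,3,4,5,6,7}  (accept∈set)
after full input: {1,2,3,4,5,6,7}  (accept=1 in)

Answer: ACCEPT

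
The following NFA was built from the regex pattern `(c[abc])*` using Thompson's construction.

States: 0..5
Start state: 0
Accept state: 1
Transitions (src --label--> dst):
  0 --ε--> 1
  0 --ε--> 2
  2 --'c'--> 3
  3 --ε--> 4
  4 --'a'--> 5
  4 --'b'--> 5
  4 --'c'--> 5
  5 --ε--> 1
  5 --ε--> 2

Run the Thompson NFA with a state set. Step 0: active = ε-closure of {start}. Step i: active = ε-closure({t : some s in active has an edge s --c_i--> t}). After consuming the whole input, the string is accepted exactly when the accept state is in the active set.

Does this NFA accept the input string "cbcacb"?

initial (ε-close {0}): {0,1,2}
'c' @ 1: {3,4}
'b' @ 2: {1,2,5}  [accepting]
'c' @ 3: {3,4}
'a' @ 4: {1,2,5}  [accepting]
'c' @ 5: {3,4}
'b' @ 6: {1,2,5}  [accepting]
final: {1,2,5}; accept 1 in set

Answer: ACCEPT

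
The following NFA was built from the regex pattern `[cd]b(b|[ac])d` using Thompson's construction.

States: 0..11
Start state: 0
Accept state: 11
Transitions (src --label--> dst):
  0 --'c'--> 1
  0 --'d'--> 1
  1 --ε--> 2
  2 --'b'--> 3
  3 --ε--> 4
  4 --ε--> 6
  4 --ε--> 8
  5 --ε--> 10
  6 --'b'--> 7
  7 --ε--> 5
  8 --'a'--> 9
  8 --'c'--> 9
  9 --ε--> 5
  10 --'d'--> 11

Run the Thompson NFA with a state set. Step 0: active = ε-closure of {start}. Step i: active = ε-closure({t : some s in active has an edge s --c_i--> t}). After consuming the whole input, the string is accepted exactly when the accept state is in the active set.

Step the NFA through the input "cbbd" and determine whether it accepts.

Answer: ACCEPT

Trace:
S₀ = ε-closure({0}) = {0}
'c' @ 1: {1,2}
'b' @ 2: {3,4,6,8}
'b' @ 3: {5,7,10}
'd' @ 4: {11}  ✓accept
final: {11}; accept 11 in set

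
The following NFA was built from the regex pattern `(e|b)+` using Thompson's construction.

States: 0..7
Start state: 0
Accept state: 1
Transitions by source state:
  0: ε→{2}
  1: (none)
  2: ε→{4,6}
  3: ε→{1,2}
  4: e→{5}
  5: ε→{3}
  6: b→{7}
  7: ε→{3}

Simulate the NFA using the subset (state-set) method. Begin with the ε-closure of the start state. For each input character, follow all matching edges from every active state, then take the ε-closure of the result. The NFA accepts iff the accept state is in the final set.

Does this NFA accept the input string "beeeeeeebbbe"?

start: ε-closure({0}) = {0,2,4,6}
'b' @ 1: {1,2,3,4,6,7}  (accept∈set)
'e' @ 2: {1,2,3,4,5,6}  (accept∈set)
'e' @ 3: {1,2,3,4,5,6}  (accept∈set)
'e' @ 4: {1,2,3,4,5,6}  (accept∈set)
'e' @ 5: {1,2,3,4,5,6}  (accept∈set)
'e' @ 6: {1,2,3,4,5,6}  (accept∈set)
'e' @ 7: {1,2,3,4,5,6}  (accept∈set)
'e' @ 8: {1,2,3,4,5,6}  (accept∈set)
'b' @ 9: {1,2,3,4,6,7}  (accept∈set)
'b' @ 10: {1,2,3,4,6,7}  (accept∈set)
'b' @ 11: {1,2,3,4,6,7}  (accept∈set)
'e' @ 12: {1,2,3,4,5,6}  (accept∈set)
final: {1,2,3,4,5,6}; accept 1 in set

Answer: ACCEPT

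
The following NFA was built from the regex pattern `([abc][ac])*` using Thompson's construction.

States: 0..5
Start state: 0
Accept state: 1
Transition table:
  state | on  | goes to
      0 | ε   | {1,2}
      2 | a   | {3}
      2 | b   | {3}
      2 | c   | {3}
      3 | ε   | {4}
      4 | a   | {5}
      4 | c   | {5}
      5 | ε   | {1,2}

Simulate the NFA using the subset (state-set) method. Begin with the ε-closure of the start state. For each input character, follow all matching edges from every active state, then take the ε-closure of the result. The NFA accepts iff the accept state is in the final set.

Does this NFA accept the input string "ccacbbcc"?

Answer: REJECT

Trace:
S₀ = ε-closure({0}) = {0,1,2}
'c' @ 1: {3,4}
'c' @ 2: {1,2,5}  [accepting]
'a' @ 3: {3,4}
'c' @ 4: {1,2,5}  [accepting]
'b' @ 5: {3,4}
'b' @ 6: {}  — state set empty
rest 'cc' ignored (set empty)
after full input: {}  (accept=1 not in)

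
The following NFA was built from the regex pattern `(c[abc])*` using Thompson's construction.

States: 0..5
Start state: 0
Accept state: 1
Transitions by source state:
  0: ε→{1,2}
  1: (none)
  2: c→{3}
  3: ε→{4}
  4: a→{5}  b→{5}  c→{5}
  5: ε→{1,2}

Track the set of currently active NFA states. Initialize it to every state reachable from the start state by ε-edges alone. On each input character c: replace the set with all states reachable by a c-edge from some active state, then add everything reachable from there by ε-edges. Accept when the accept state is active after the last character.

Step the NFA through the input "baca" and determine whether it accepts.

Answer: REJECT

Trace:
initial (ε-close {0}): {0,1,2}
'b' @ 1: {}  — no active states
rest 'aca' ignored (set empty)
final: {}; accept 1 not in set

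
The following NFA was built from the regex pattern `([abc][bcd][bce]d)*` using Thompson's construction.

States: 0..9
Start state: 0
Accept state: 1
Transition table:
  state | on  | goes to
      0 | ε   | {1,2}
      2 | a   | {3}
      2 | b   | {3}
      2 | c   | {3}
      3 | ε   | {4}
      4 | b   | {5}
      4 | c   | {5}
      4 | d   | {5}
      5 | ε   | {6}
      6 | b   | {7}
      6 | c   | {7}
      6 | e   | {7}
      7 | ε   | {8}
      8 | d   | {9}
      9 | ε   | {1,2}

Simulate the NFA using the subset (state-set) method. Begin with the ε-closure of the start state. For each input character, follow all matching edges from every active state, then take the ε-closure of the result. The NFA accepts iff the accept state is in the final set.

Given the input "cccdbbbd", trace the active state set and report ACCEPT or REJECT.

Answer: ACCEPT

Steps:
initial (ε-close {0}): {0,1,2}
'c' @ 1: {3,4}
'c' @ 2: {5,6}
'c' @ 3: {7,8}
'd' @ 4: {1,2,9}  [accepting]
'b' @ 5: {3,4}
'b' @ 6: {5,6}
'b' @ 7: {7,8}
'd' @ 8: {1,2,9}  [accepting]
final: {1,2,9}; accept 1 in set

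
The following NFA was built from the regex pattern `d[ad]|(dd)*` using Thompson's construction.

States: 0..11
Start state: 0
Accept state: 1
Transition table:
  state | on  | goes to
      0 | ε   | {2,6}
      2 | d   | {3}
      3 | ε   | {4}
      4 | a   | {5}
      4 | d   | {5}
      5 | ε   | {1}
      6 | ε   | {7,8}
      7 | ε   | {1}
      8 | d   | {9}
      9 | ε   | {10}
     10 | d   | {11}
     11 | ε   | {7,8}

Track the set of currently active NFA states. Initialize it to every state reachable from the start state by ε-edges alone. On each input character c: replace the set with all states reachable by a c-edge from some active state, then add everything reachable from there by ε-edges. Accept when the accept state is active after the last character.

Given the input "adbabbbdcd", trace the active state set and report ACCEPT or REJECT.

Answer: REJECT

Trace:
start: ε-closure({0}) = {0,1,2,6,7,8}
'a' @ 1: {}  — no active states
rest 'dbabbbdcd' ignored (set empty)
after full input: {}  (accept=1 not in)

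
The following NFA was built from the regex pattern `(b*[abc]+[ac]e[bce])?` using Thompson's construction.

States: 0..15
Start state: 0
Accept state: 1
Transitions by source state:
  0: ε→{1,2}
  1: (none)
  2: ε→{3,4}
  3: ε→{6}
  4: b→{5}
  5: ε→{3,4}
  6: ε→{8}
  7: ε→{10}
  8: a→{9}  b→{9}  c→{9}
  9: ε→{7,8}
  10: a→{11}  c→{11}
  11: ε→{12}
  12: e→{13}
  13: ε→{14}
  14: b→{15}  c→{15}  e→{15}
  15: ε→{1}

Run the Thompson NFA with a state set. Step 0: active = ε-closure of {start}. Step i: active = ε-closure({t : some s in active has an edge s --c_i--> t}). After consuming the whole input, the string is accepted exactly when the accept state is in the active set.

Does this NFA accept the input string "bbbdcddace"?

start: ε-closure({0}) = {0,1,2,3,4,6,8}
'b' @ 1: {3,4,5,6,7,8,9,10}
'b' @ 2: {3,4,5,6,7,8,9,10}
'b' @ 3: {3,4,5,6,7,8,9,10}
'd' @ 4: {}  — state set empty
rest 'cddace' ignored (set empty)
after full input: {}  (accept=1 not in)

Answer: REJECT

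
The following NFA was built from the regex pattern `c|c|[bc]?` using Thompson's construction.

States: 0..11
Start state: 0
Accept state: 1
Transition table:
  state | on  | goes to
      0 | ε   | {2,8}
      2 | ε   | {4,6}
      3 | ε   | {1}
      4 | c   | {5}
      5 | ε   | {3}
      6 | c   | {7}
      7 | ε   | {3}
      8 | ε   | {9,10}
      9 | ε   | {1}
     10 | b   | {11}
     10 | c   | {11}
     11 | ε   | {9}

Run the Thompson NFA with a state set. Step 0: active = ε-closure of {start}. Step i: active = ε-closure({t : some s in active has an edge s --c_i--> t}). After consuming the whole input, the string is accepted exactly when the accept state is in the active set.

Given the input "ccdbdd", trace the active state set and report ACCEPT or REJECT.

initial (ε-close {0}): {0,1,2,4,6,8,9,10}
'c' @ 1: {1,3,5,7,9,11}  (accept∈set)
'c' @ 2: {}  — state set empty
rest 'dbdd' ignored (set empty)
end set {} — state 1 not in

Answer: REJECT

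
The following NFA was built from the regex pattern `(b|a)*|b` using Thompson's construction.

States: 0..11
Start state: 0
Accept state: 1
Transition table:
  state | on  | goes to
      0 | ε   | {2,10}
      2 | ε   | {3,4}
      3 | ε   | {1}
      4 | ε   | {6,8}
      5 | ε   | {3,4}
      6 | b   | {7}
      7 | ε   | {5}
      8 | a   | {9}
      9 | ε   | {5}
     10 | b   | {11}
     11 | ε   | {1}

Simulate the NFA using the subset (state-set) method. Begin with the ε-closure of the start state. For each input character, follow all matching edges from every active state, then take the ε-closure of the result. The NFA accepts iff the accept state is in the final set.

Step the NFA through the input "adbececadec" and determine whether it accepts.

start: ε-closure({0}) = {0,1,2,3,4,6,8,10}
'a' @ 1: {1,3,4,5,6,8,9}  (accept∈set)
'd' @ 2: {}  — dead — no transitions
rest 'bececadec' ignored (set empty)
final: {}; accept 1 not in set

Answer: REJECT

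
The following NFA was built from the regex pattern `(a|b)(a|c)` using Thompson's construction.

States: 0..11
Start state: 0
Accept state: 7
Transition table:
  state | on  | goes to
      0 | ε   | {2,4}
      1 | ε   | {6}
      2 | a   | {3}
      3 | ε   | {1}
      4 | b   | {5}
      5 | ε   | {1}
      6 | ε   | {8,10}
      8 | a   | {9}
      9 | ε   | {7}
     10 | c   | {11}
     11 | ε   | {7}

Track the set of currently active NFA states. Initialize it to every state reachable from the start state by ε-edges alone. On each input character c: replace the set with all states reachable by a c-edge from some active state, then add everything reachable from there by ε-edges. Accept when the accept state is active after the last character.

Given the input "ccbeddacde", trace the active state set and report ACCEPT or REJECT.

Answer: REJECT

Steps:
initial (ε-close {0}): {0,2,4}
'c' @ 1: {}  — dead — no transitions
rest 'cbeddacde' ignored (set empty)
end set {} — state 7 not in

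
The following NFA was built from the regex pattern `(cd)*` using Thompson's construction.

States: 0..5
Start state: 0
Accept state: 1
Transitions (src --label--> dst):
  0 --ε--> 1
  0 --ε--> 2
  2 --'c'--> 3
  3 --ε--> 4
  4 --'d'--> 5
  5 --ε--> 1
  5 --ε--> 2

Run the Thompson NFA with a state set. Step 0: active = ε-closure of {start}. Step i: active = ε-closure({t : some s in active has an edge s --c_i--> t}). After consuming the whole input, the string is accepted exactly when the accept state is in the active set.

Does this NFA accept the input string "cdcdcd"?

Answer: ACCEPT

Trace:
S₀ = ε-closure({0}) = {0,1,2}
'c' @ 1: {3,4}
'd' @ 2: {1,2,5}  (accept∈set)
'c' @ 3: {3,4}
'd' @ 4: {1,2,5}  (accept∈set)
'c' @ 5: {3,4}
'd' @ 6: {1,2,5}  (accept∈set)
end set {1,2,5} — state 1 in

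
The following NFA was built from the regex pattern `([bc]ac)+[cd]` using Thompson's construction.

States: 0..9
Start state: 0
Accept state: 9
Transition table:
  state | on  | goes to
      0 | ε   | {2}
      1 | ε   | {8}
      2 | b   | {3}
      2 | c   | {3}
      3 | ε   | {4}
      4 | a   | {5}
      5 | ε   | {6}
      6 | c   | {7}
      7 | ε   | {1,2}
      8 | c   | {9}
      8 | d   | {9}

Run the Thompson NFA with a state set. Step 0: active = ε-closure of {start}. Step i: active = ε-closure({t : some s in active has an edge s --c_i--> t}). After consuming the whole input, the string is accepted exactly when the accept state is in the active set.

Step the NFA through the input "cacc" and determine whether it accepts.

S₀ = ε-closure({0}) = {0,2}
'c' @ 1: {3,4}
'a' @ 2: {5,6}
'c' @ 3: {1,2,7,8}
'c' @ 4: {3,4,9}  (accept∈set)
end set {3,4,9} — state 9 in

Answer: ACCEPT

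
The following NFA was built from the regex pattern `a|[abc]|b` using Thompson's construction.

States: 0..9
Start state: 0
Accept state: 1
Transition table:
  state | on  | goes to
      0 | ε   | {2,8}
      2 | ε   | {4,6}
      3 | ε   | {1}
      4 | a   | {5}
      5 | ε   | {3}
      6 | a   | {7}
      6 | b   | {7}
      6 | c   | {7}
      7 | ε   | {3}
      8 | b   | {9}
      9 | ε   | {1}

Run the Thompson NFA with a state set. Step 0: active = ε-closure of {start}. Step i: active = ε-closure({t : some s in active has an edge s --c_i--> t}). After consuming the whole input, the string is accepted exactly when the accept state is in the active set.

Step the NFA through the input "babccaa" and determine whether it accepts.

Answer: REJECT

Steps:
start: ε-closure({0}) = {0,2,4,6,8}
'b' @ 1: {1,3,7,9}  (accept∈set)
'a' @ 2: {}  — state set empty
rest 'bccaa' ignored (set empty)
final: {}; accept 1 not in set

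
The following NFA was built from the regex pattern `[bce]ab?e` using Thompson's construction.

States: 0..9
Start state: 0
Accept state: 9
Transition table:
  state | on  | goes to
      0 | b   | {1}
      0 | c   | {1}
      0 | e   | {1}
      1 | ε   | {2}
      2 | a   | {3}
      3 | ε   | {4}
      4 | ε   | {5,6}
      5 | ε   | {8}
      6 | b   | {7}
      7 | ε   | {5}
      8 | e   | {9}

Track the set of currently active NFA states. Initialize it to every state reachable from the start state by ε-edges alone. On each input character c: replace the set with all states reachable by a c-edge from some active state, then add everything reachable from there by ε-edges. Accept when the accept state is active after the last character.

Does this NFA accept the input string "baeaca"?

Answer: REJECT

Steps:
initial (ε-close {0}): {0}
'b' @ 1: {1,2}
'a' @ 2: {3,4,5,6,8}
'e' @ 3: {9}  [accepting]
'a' @ 4: {}  — dead — no transitions
rest 'ca' ignored (set empty)
after full input: {}  (accept=9 not in)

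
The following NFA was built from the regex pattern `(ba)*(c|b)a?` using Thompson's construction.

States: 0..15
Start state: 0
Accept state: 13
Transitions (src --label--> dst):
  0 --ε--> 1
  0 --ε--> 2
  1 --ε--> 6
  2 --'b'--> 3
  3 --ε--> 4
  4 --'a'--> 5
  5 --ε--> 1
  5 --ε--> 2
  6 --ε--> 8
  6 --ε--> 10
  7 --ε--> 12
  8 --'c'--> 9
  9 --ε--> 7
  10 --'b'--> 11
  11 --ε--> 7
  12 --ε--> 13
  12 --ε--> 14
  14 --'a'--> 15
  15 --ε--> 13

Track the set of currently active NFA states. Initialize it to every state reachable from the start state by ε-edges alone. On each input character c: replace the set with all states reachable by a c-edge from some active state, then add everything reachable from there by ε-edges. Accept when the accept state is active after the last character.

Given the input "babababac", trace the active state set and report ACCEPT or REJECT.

S₀ = ε-closure({0}) = {0,1,2,6,8,10}
'b' @ 1: {3,4,7,11,12,13,14}  (accept∈set)
'a' @ 2: {1,2,5,6,8,10,13,15}  (accept∈set)
'b' @ 3: {3,4,7,11,12,13,14}  (accept∈set)
'a' @ 4: {1,2,5,6,8,10,13,15}  (accept∈set)
'b' @ 5: {3,4,7,11,12,13,14}  (accept∈set)
'a' @ 6: {1,2,5,6,8,10,13,15}  (accept∈set)
'b' @ 7: {3,4,7,11,12,13,14}  (accept∈set)
'a' @ 8: {1,2,5,6,8,10,13,15}  (accept∈set)
'c' @ 9: {7,9,12,13,14}  (accept∈set)
final: {7,9,12,13,14}; accept 13 in set

Answer: ACCEPT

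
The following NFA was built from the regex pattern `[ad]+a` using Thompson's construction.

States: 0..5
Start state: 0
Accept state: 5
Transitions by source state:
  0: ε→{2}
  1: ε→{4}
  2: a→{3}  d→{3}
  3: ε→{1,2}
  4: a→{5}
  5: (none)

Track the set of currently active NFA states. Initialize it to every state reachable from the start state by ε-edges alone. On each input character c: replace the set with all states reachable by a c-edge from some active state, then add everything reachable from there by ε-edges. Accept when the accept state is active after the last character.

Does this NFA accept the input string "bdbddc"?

S₀ = ε-closure({0}) = {0,2}
'b' @ 1: {}  — state set empty
rest 'dbddc' ignored (set empty)
end set {} — state 5 not in

Answer: REJECT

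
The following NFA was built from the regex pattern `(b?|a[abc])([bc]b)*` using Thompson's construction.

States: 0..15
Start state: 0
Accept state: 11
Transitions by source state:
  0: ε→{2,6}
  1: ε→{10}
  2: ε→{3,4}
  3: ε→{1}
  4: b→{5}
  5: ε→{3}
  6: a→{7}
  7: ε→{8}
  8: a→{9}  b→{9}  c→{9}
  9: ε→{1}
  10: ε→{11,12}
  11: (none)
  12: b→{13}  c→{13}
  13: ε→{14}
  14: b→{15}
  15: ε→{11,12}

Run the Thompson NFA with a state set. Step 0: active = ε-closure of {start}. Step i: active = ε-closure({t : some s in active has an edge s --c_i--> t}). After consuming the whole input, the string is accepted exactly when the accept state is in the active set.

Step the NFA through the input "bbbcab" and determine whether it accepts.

Answer: REJECT

Derivation:
S₀ = ε-closure({0}) = {0,1,2,3,4,6,10,11,12}
'b' @ 1: {1,3,5,10,11,12,13,14}  [accepting]
'b' @ 2: {11,12,13,14,15}  [accepting]
'b' @ 3: {11,12,13,14,15}  [accepting]
'c' @ 4: {13,14}
'a' @ 5: {}  — state set empty
rest 'b' ignored (set empty)
final: {}; accept 11 not in set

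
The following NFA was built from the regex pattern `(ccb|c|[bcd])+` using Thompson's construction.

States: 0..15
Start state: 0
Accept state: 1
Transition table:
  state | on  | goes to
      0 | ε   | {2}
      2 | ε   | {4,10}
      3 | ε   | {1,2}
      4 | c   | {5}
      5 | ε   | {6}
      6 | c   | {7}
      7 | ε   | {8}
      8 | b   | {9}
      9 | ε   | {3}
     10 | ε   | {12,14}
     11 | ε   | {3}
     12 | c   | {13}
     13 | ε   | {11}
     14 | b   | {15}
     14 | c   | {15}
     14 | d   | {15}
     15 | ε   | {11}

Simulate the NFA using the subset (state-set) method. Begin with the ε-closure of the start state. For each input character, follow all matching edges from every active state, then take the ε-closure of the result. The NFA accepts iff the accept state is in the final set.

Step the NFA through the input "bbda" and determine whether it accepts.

start: ε-closure({0}) = {0,2,4,10,12,14}
'b' @ 1: {1,2,3,4,10,11,12,14,15}  [accepting]
'b' @ 2: {1,2,3,4,10,11,12,14,15}  [accepting]
'd' @ 3: {1,2,3,4,10,11,12,14,15}  [accepting]
'a' @ 4: {}  — dead — no transitions
end set {} — state 1 not in

Answer: REJECT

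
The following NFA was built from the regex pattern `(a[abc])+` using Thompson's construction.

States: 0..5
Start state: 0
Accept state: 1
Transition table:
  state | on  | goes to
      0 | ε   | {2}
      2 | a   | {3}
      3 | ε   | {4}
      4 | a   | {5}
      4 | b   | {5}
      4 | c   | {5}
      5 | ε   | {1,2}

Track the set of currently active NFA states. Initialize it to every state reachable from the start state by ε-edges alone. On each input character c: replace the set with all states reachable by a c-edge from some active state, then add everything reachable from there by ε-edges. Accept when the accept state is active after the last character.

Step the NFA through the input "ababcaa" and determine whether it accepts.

S₀ = ε-closure({0}) = {0,2}
'a' @ 1: {3,4}
'b' @ 2: {1,2,5}  ✓accept
'a' @ 3: {3,4}
'b' @ 4: {1,2,5}  ✓accept
'c' @ 5: {}  — dead — no transitions
rest 'aa' ignored (set empty)
after full input: {}  (accept=1 not in)

Answer: REJECT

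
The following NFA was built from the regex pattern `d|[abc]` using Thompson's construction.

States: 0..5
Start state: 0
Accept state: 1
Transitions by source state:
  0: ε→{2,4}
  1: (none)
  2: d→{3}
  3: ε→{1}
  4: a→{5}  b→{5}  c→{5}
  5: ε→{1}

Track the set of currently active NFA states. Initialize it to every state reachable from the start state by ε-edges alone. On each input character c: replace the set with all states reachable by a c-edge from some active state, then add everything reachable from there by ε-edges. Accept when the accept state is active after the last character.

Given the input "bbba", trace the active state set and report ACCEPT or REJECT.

Answer: REJECT

Steps:
start: ε-closure({0}) = {0,2,4}
'b' @ 1: {1,5}  (accept∈set)
'b' @ 2: {}  — no active states
rest 'ba' ignored (set empty)
after full input: {}  (accept=1 not in)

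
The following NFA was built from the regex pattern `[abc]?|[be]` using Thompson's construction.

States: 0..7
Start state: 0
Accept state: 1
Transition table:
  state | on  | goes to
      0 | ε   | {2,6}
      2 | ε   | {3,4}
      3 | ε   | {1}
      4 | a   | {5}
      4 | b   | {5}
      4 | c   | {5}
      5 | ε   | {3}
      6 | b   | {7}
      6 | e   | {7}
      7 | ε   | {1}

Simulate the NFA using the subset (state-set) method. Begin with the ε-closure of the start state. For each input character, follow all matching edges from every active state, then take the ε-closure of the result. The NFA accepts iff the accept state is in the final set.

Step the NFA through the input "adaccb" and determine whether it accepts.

S₀ = ε-closure({0}) = {0,1,2,3,4,6}
'a' @ 1: {1,3,5}  (accept∈set)
'd' @ 2: {}  — dead — no transitions
rest 'accb' ignored (set empty)
end set {} — state 1 not in

Answer: REJECT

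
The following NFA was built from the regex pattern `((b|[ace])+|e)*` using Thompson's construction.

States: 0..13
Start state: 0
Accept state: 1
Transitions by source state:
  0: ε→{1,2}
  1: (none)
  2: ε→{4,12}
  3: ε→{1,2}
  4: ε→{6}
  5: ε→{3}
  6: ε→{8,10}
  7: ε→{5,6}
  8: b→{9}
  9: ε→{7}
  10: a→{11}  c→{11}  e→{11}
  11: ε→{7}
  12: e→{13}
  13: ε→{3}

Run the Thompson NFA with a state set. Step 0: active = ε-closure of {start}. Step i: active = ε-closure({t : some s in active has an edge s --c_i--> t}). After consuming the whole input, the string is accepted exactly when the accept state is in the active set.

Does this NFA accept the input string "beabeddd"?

S₀ = ε-closure({0}) = {0,1,2,4,6,8,10,12}
'b' @ 1: {1,2,3,4,5,6,7,8,9,10,12}  ✓accept
'e' @ 2: {1,2,3,4,5,6,7,8,10,11,12,13}  ✓accept
'a' @ 3: {1,2,3,4,5,6,7,8,10,11,12}  ✓accept
'b' @ 4: {1,2,3,4,5,6,7,8,9,10,12}  ✓accept
'e' @ 5: {1,2,3,4,5,6,7,8,10,11,12,13}  ✓accept
'd' @ 6: {}  — state set empty
rest 'dd' ignored (set empty)
final: {}; accept 1 not in set

Answer: REJECT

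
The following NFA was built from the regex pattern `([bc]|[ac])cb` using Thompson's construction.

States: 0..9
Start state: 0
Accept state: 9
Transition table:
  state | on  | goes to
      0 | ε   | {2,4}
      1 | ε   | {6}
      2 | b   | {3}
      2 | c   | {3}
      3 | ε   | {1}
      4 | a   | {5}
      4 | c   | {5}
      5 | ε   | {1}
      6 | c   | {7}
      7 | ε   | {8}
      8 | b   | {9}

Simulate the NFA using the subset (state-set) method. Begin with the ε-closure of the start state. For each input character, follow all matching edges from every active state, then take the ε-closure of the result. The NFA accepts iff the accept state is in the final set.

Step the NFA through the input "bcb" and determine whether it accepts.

S₀ = ε-closure({0}) = {0,2,4}
'b' @ 1: {1,3,6}
'c' @ 2: {7,8}
'b' @ 3: {9}  (accept∈set)
after full input: {9}  (accept=9 in)

Answer: ACCEPT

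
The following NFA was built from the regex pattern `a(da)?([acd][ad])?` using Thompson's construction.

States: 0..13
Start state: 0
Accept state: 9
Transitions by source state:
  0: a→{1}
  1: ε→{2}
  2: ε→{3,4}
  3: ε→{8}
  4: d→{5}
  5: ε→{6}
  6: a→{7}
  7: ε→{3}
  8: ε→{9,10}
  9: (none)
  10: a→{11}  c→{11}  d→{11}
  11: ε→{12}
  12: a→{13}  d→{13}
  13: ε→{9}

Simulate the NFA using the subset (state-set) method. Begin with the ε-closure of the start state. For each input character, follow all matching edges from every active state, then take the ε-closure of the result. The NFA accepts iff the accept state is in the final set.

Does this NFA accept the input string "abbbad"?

Answer: REJECT

Derivation:
initial (ε-close {0}): {0}
'a' @ 1: {1,2,3,4,8,9,10}  [accepting]
'b' @ 2: {}  — dead — no transitions
rest 'bbad' ignored (set empty)
final: {}; accept 9 not in set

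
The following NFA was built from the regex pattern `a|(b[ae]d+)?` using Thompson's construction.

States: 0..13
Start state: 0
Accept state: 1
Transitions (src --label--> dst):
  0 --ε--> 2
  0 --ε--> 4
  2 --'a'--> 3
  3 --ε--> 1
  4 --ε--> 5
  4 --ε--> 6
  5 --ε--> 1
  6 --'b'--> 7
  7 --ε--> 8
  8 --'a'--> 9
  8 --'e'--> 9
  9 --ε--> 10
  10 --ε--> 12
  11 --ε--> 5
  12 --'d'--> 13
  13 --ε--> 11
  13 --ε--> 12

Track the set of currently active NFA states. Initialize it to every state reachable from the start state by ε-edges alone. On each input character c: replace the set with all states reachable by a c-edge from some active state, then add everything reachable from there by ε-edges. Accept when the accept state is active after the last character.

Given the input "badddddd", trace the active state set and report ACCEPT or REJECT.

Answer: ACCEPT

Derivation:
S₀ = ε-closure({0}) = {0,1,2,4,5,6}
'b' @ 1: {7,8}
'a' @ 2: {9,10,12}
'd' @ 3: {1,5,11,12,13}  ✓accept
'd' @ 4: {1,5,11,12,13}  ✓accept
'd' @ 5: {1,5,11,12,13}  ✓accept
'd' @ 6: {1,5,11,12,13}  ✓accept
'd' @ 7: {1,5,11,12,13}  ✓accept
'd' @ 8: {1,5,11,12,13}  ✓accept
end set {1,5,11,12,13} — state 1 in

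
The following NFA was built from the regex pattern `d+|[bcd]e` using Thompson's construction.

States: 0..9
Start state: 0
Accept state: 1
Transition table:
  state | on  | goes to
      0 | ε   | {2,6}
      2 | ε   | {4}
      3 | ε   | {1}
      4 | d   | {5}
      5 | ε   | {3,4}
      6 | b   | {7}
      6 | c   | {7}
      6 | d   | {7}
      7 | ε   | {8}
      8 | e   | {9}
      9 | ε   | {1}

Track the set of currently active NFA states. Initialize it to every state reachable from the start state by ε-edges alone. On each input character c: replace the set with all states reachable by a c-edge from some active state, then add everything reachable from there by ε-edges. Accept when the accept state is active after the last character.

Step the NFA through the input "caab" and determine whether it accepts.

S₀ = ε-closure({0}) = {0,2,4,6}
'c' @ 1: {7,8}
'a' @ 2: {}  — state set empty
rest 'ab' ignored (set empty)
final: {}; accept 1 not in set

Answer: REJECT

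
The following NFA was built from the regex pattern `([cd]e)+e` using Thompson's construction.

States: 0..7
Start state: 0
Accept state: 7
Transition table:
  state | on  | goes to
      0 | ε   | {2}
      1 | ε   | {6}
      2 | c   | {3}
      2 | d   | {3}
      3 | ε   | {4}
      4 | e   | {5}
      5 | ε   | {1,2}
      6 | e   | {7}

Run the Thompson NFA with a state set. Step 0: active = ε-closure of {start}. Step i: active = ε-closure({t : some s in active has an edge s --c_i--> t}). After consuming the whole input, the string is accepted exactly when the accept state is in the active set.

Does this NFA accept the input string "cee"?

S₀ = ε-closure({0}) = {0,2}
'c' @ 1: {3,4}
'e' @ 2: {1,2,5,6}
'e' @ 3: {7}  [accepting]
end set {7} — state 7 in

Answer: ACCEPT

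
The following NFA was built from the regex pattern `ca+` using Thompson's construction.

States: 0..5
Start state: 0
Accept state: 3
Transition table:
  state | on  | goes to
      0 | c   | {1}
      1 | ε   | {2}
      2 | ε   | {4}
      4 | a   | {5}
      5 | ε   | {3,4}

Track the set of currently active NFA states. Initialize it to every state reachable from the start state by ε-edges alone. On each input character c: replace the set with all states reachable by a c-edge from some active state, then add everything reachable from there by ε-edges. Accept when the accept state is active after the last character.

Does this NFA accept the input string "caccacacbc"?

Answer: REJECT

Derivation:
initial (ε-close {0}): {0}
'c' @ 1: {1,2,4}
'a' @ 2: {3,4,5}  ✓accept
'c' @ 3: {}  — no active states
rest 'cacacbc' ignored (set empty)
after full input: {}  (accept=3 not in)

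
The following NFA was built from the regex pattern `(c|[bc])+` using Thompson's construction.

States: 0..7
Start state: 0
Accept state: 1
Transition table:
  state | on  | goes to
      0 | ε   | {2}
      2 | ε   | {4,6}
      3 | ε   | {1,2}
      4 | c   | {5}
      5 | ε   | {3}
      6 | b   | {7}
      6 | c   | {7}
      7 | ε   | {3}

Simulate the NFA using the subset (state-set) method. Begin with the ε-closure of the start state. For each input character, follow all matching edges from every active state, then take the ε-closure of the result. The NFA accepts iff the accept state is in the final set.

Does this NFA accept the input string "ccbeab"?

S₀ = ε-closure({0}) = {0,2,4,6}
'c' @ 1: {1,2,3,4,5,6,7}  ✓accept
'c' @ 2: {1,2,3,4,5,6,7}  ✓accept
'b' @ 3: {1,2,3,4,6,7}  ✓accept
'e' @ 4: {}  — dead — no transitions
rest 'ab' ignored (set empty)
end set {} — state 1 not in

Answer: REJECT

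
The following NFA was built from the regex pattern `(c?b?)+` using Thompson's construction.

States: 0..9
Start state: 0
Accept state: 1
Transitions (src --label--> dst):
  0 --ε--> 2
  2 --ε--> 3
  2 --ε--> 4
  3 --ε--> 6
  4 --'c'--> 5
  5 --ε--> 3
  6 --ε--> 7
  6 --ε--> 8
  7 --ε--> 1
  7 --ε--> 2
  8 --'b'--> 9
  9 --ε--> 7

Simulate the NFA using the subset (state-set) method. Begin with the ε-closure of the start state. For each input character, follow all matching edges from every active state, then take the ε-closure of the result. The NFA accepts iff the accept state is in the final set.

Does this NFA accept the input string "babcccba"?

initial (ε-close {0}): {0,1,2,3,4,6,7,8}
'b' @ 1: {1,2,3,4,6,7,8,9}  [accepting]
'a' @ 2: {}  — dead — no transitions
rest 'bcccba' ignored (set empty)
final: {}; accept 1 not in set

Answer: REJECT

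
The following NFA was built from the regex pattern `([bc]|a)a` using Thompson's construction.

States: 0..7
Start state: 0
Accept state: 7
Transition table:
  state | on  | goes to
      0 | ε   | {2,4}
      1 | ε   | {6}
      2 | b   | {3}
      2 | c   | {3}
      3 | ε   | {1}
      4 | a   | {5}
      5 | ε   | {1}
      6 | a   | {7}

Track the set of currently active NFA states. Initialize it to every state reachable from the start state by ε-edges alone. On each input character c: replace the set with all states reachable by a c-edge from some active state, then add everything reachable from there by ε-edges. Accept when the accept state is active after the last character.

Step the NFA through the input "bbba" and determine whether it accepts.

start: ε-closure({0}) = {0,2,4}
'b' @ 1: {1,3,6}
'b' @ 2: {}  — no active states
rest 'ba' ignored (set empty)
after full input: {}  (accept=7 not in)

Answer: REJECT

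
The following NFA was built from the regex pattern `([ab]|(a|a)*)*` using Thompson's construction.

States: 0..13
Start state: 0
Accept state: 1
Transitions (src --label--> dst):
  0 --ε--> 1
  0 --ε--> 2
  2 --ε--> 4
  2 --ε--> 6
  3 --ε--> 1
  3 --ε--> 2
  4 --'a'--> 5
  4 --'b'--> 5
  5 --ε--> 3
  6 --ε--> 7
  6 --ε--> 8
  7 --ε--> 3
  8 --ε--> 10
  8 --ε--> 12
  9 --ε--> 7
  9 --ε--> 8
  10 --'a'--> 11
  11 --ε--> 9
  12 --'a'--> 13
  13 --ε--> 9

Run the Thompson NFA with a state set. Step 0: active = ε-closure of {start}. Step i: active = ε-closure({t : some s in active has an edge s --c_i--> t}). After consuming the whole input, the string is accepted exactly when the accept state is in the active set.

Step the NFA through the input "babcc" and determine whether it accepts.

S₀ = ε-closure({0}) = {0,1,2,3,4,6,7,8,10,12}
'b' @ 1: {1,2,3,4,5,6,7,8,10,12}  (accept∈set)
'a' @ 2: {1,2,3,4,5,6,7,8,9,10,11,12,13}  (accept∈set)
'b' @ 3: {1,2,3,4,5,6,7,8,10,12}  (accept∈set)
'c' @ 4: {}  — no active states
rest 'c' ignored (set empty)
after full input: {}  (accept=1 not in)

Answer: REJECT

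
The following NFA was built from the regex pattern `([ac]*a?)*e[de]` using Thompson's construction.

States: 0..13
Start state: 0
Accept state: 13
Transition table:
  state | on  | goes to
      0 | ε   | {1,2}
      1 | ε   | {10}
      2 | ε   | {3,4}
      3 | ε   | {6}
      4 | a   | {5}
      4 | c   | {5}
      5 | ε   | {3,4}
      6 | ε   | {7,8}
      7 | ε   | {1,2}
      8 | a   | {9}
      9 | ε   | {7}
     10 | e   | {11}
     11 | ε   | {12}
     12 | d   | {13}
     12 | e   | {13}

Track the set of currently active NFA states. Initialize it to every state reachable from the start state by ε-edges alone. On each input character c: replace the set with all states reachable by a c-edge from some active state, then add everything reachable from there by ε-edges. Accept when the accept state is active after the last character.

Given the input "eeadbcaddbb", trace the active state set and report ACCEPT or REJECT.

S₀ = ε-closure({0}) = {0,1,2,3,4,6,7,8,10}
'e' @ 1: {11,12}
'e' @ 2: {13}  ✓accept
'a' @ 3: {}  — state set empty
rest 'dbcaddbb' ignored (set empty)
after full input: {}  (accept=13 not in)

Answer: REJECT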